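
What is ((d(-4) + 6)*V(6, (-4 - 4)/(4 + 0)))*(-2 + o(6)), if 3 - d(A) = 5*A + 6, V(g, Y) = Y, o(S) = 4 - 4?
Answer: 92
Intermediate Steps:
o(S) = 0
d(A) = -3 - 5*A (d(A) = 3 - (5*A + 6) = 3 - (6 + 5*A) = 3 + (-6 - 5*A) = -3 - 5*A)
((d(-4) + 6)*V(6, (-4 - 4)/(4 + 0)))*(-2 + o(6)) = (((-3 - 5*(-4)) + 6)*((-4 - 4)/(4 + 0)))*(-2 + 0) = (((-3 + 20) + 6)*(-8/4))*(-2) = ((17 + 6)*(-8*¼))*(-2) = (23*(-2))*(-2) = -46*(-2) = 92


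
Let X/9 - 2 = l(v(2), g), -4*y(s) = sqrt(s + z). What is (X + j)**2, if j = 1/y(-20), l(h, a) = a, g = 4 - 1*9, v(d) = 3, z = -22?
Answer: 15301/21 - 36*I*sqrt(42)/7 ≈ 728.62 - 33.33*I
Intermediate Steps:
y(s) = -sqrt(-22 + s)/4 (y(s) = -sqrt(s - 22)/4 = -sqrt(-22 + s)/4)
g = -5 (g = 4 - 9 = -5)
j = 2*I*sqrt(42)/21 (j = 1/(-sqrt(-22 - 20)/4) = 1/(-I*sqrt(42)/4) = 2*I*sqrt(42)/21 ≈ 0.61721*I)
X = -27 (X = 18 + 9*(-5) = 18 - 45 = -27)
(X + j)**2 = (-27 + 2*I*sqrt(42)/21)**2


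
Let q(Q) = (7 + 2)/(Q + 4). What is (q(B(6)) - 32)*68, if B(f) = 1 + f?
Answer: -23324/11 ≈ -2120.4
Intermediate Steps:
q(Q) = 9/(4 + Q)
(q(B(6)) - 32)*68 = (9/(4 + (1 + 6)) - 32)*68 = (9/(4 + 7) - 32)*68 = (9/11 - 32)*68 = -343/11*68 = -23324/11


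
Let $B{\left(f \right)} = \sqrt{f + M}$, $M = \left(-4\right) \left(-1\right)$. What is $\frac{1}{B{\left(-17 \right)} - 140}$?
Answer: $- \frac{140}{19613} - \frac{i \sqrt{13}}{19613} \approx -0.0071381 - 0.00018383 i$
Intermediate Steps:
$M = 4$
$B{\left(f \right)} = \sqrt{4 + f}$ ($B{\left(f \right)} = \sqrt{f + 4} = \sqrt{4 + f}$)
$\frac{1}{B{\left(-17 \right)} - 140} = \frac{1}{\sqrt{4 - 17} - 140} = \frac{1}{\sqrt{-13} - 140} = \frac{1}{i \sqrt{13} - 140} = \frac{1}{-140 + i \sqrt{13}}$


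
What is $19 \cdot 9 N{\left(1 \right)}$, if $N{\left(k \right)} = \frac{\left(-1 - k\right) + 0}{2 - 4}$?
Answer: $171$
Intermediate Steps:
$N{\left(k \right)} = \frac{1}{2} + \frac{k}{2}$ ($N{\left(k \right)} = \frac{-1 - k}{-2} = \left(-1 - k\right) \left(- \frac{1}{2}\right) = \frac{1}{2} + \frac{k}{2}$)
$19 \cdot 9 N{\left(1 \right)} = 19 \cdot 9 \left(\frac{1}{2} + \frac{1}{2} \cdot 1\right) = 171 \left(\frac{1}{2} + \frac{1}{2}\right) = 171 \cdot 1 = 171$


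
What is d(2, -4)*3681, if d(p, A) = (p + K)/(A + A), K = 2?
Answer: -3681/2 ≈ -1840.5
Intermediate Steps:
d(p, A) = (2 + p)/(2*A) (d(p, A) = (p + 2)/(A + A) = (2 + p)/((2*A)) = (2 + p)*(1/(2*A)) = (2 + p)/(2*A))
d(2, -4)*3681 = ((½)*(2 + 2)/(-4))*3681 = ((½)*(-¼)*4)*3681 = -½*3681 = -3681/2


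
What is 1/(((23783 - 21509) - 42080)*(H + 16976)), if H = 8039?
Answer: -1/995747090 ≈ -1.0043e-9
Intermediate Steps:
1/(((23783 - 21509) - 42080)*(H + 16976)) = 1/(((23783 - 21509) - 42080)*(8039 + 16976)) = 1/((2274 - 42080)*25015) = 1/(-39806*25015) = 1/(-995747090) = -1/995747090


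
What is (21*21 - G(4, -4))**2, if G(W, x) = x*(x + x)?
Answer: 167281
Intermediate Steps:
G(W, x) = 2*x**2 (G(W, x) = x*(2*x) = 2*x**2)
(21*21 - G(4, -4))**2 = (21*21 - 2*(-4)**2)**2 = (441 - 2*16)**2 = (441 - 1*32)**2 = (441 - 32)**2 = 409**2 = 167281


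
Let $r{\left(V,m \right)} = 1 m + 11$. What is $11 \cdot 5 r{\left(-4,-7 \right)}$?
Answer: $220$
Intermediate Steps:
$r{\left(V,m \right)} = 11 + m$ ($r{\left(V,m \right)} = m + 11 = 11 + m$)
$11 \cdot 5 r{\left(-4,-7 \right)} = 11 \cdot 5 \left(11 - 7\right) = 55 \cdot 4 = 220$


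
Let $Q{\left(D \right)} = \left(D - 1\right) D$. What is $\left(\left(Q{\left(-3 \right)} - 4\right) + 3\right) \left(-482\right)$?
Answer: $-5302$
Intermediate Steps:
$Q{\left(D \right)} = D \left(-1 + D\right)$ ($Q{\left(D \right)} = \left(-1 + D\right) D = D \left(-1 + D\right)$)
$\left(\left(Q{\left(-3 \right)} - 4\right) + 3\right) \left(-482\right) = \left(\left(- 3 \left(-1 - 3\right) - 4\right) + 3\right) \left(-482\right) = \left(\left(\left(-3\right) \left(-4\right) - 4\right) + 3\right) \left(-482\right) = \left(\left(12 - 4\right) + 3\right) \left(-482\right) = \left(8 + 3\right) \left(-482\right) = 11 \left(-482\right) = -5302$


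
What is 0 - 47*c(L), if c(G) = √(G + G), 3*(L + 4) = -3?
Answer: -47*I*√10 ≈ -148.63*I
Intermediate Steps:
L = -5 (L = -4 + (⅓)*(-3) = -4 - 1 = -5)
c(G) = √2*√G (c(G) = √(2*G) = √2*√G)
0 - 47*c(L) = 0 - 47*√2*√(-5) = 0 - 47*√2*I*√5 = 0 - 47*I*√10 = -47*I*√10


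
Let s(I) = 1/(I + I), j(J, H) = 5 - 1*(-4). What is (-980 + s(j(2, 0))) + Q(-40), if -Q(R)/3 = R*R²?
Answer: 3438361/18 ≈ 1.9102e+5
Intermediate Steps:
j(J, H) = 9 (j(J, H) = 5 + 4 = 9)
Q(R) = -3*R³ (Q(R) = -3*R*R² = -3*R³)
s(I) = 1/(2*I)
(-980 + s(j(2, 0))) + Q(-40) = (-980 + (½)/9) - 3*(-40)³ = (-980 + (½)*(⅑)) - 3*(-64000) = (-980 + 1/18) + 192000 = -17639/18 + 192000 = 3438361/18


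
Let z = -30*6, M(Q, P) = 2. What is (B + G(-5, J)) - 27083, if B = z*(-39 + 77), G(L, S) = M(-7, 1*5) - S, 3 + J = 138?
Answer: -34056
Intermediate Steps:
J = 135 (J = -3 + 138 = 135)
z = -180
G(L, S) = 2 - S
B = -6840 (B = -180*(-39 + 77) = -180*38 = -6840)
(B + G(-5, J)) - 27083 = (-6840 + (2 - 1*135)) - 27083 = (-6840 + (2 - 135)) - 27083 = (-6840 - 133) - 27083 = -6973 - 27083 = -34056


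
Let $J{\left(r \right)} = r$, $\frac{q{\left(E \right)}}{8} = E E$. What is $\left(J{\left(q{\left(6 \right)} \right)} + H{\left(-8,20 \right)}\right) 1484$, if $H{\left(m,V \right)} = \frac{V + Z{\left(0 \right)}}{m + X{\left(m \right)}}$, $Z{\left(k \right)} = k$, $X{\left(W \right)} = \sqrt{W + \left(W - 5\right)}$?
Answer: $\frac{7218176}{17} - \frac{5936 i \sqrt{21}}{17} \approx 4.246 \cdot 10^{5} - 1600.1 i$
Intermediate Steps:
$q{\left(E \right)} = 8 E^{2}$ ($q{\left(E \right)} = 8 E E = 8 E^{2}$)
$X{\left(W \right)} = \sqrt{-5 + 2 W}$ ($X{\left(W \right)} = \sqrt{W + \left(-5 + W\right)} = \sqrt{-5 + 2 W}$)
$H{\left(m,V \right)} = \frac{V}{m + \sqrt{-5 + 2 m}}$ ($H{\left(m,V \right)} = \frac{V + 0}{m + \sqrt{-5 + 2 m}} = \frac{V}{m + \sqrt{-5 + 2 m}}$)
$\left(J{\left(q{\left(6 \right)} \right)} + H{\left(-8,20 \right)}\right) 1484 = \left(8 \cdot 6^{2} + \frac{20}{-8 + \sqrt{-5 + 2 \left(-8\right)}}\right) 1484 = \left(8 \cdot 36 + \frac{20}{-8 + \sqrt{-5 - 16}}\right) 1484 = \left(288 + \frac{20}{-8 + \sqrt{-21}}\right) 1484 = \left(288 + \frac{20}{-8 + i \sqrt{21}}\right) 1484 = 427392 + \frac{29680}{-8 + i \sqrt{21}}$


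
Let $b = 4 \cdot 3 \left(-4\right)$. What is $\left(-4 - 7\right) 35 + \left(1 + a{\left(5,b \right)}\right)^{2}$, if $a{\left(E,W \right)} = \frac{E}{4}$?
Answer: $- \frac{6079}{16} \approx -379.94$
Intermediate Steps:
$b = -48$ ($b = 12 \left(-4\right) = -48$)
$a{\left(E,W \right)} = \frac{E}{4}$ ($a{\left(E,W \right)} = E \frac{1}{4} = \frac{E}{4}$)
$\left(-4 - 7\right) 35 + \left(1 + a{\left(5,b \right)}\right)^{2} = \left(-4 - 7\right) 35 + \left(1 + \frac{1}{4} \cdot 5\right)^{2} = \left(-4 - 7\right) 35 + \left(1 + \frac{5}{4}\right)^{2} = \left(-11\right) 35 + \left(\frac{9}{4}\right)^{2} = -385 + \frac{81}{16} = - \frac{6079}{16}$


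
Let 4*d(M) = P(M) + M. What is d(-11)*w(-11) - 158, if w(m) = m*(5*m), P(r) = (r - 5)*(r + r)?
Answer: 205673/4 ≈ 51418.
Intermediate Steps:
P(r) = 2*r*(-5 + r) (P(r) = (-5 + r)*(2*r) = 2*r*(-5 + r))
d(M) = M/4 + M*(-5 + M)/2 (d(M) = (2*M*(-5 + M) + M)/4 = (M + 2*M*(-5 + M))/4 = M/4 + M*(-5 + M)/2)
w(m) = 5*m²
d(-11)*w(-11) - 158 = ((¼)*(-11)*(-9 + 2*(-11)))*(5*(-11)²) - 158 = ((¼)*(-11)*(-9 - 22))*(5*121) - 158 = ((¼)*(-11)*(-31))*605 - 158 = (341/4)*605 - 158 = 206305/4 - 158 = 205673/4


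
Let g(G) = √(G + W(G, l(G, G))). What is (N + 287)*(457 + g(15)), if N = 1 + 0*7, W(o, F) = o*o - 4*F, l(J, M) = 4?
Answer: 131616 + 1152*√14 ≈ 1.3593e+5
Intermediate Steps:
W(o, F) = o² - 4*F
g(G) = √(-16 + G + G²) (g(G) = √(G + (G² - 4*4)) = √(G + (G² - 16)) = √(G + (-16 + G²)) = √(-16 + G + G²))
N = 1 (N = 1 + 0 = 1)
(N + 287)*(457 + g(15)) = (1 + 287)*(457 + √(-16 + 15 + 15²)) = 288*(457 + √(-16 + 15 + 225)) = 288*(457 + √224) = 288*(457 + 4*√14) = 131616 + 1152*√14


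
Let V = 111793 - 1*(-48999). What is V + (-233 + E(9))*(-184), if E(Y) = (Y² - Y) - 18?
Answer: 193728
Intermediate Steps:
E(Y) = -18 + Y² - Y
V = 160792 (V = 111793 + 48999 = 160792)
V + (-233 + E(9))*(-184) = 160792 + (-233 + (-18 + 9² - 1*9))*(-184) = 160792 + (-233 + (-18 + 81 - 9))*(-184) = 160792 + (-233 + 54)*(-184) = 160792 - 179*(-184) = 160792 + 32936 = 193728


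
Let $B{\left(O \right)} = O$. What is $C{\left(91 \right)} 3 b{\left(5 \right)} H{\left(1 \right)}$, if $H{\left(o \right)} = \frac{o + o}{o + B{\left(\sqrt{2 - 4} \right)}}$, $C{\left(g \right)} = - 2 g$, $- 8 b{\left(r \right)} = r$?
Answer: $\frac{455}{2} - \frac{455 i \sqrt{2}}{2} \approx 227.5 - 321.73 i$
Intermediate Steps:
$b{\left(r \right)} = - \frac{r}{8}$
$H{\left(o \right)} = \frac{2 o}{o + i \sqrt{2}}$ ($H{\left(o \right)} = \frac{o + o}{o + \sqrt{2 - 4}} = \frac{2 o}{o + \sqrt{-2}} = \frac{2 o}{o + i \sqrt{2}}$)
$C{\left(91 \right)} 3 b{\left(5 \right)} H{\left(1 \right)} = \left(-2\right) 91 \cdot 3 \left(\left(- \frac{1}{8}\right) 5\right) 2 \cdot 1 \frac{1}{1 + i \sqrt{2}} = - 182 \cdot 3 \left(- \frac{5}{8}\right) \frac{2}{1 + i \sqrt{2}} = - 182 \left(- \frac{15 \frac{2}{1 + i \sqrt{2}}}{8}\right) = - 182 \left(- \frac{15}{4 \left(1 + i \sqrt{2}\right)}\right) = \frac{1365}{2 \left(1 + i \sqrt{2}\right)}$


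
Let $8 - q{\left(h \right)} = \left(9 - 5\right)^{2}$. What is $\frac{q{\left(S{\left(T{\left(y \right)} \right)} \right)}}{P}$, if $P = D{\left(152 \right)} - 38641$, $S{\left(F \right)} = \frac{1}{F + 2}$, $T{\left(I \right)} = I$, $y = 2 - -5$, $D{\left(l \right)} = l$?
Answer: $\frac{8}{38489} \approx 0.00020785$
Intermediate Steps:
$y = 7$ ($y = 2 + 5 = 7$)
$S{\left(F \right)} = \frac{1}{2 + F}$
$q{\left(h \right)} = -8$ ($q{\left(h \right)} = 8 - \left(9 - 5\right)^{2} = 8 - 4^{2} = 8 - 16 = -8$)
$P = -38489$ ($P = 152 - 38641 = -38489$)
$\frac{q{\left(S{\left(T{\left(y \right)} \right)} \right)}}{P} = - \frac{8}{-38489} = \left(-8\right) \left(- \frac{1}{38489}\right) = \frac{8}{38489}$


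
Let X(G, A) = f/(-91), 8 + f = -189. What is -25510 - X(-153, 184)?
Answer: -2321607/91 ≈ -25512.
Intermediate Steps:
f = -197 (f = -8 - 189 = -197)
X(G, A) = 197/91 (X(G, A) = -197/(-91) = -197*(-1/91) = 197/91)
-25510 - X(-153, 184) = -25510 - 1*197/91 = -25510 - 197/91 = -2321607/91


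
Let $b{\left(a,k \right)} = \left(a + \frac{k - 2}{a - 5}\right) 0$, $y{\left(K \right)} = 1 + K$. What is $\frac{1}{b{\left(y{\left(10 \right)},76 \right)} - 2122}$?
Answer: $- \frac{1}{2122} \approx -0.00047125$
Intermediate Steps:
$b{\left(a,k \right)} = 0$ ($b{\left(a,k \right)} = \left(a + \frac{-2 + k}{-5 + a}\right) 0 = 0$)
$\frac{1}{b{\left(y{\left(10 \right)},76 \right)} - 2122} = \frac{1}{0 - 2122} = \frac{1}{-2122} = - \frac{1}{2122}$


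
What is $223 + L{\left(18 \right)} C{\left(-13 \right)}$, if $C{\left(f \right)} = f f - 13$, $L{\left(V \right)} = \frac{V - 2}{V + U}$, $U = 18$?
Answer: $\frac{877}{3} \approx 292.33$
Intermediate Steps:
$L{\left(V \right)} = \frac{-2 + V}{18 + V}$ ($L{\left(V \right)} = \frac{V - 2}{V + 18} = \frac{-2 + V}{18 + V}$)
$C{\left(f \right)} = -13 + f^{2}$ ($C{\left(f \right)} = f^{2} - 13 = -13 + f^{2}$)
$223 + L{\left(18 \right)} C{\left(-13 \right)} = 223 + \frac{-2 + 18}{18 + 18} \left(-13 + \left(-13\right)^{2}\right) = 223 + \frac{1}{36} \cdot 16 \left(-13 + 169\right) = 223 + \frac{1}{36} \cdot 16 \cdot 156 = 223 + \frac{4}{9} \cdot 156 = 223 + \frac{208}{3} = \frac{877}{3}$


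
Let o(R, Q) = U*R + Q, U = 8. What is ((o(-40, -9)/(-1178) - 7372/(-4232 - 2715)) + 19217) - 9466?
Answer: 79808921845/8183566 ≈ 9752.3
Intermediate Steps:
o(R, Q) = Q + 8*R (o(R, Q) = 8*R + Q = Q + 8*R)
((o(-40, -9)/(-1178) - 7372/(-4232 - 2715)) + 19217) - 9466 = (((-9 + 8*(-40))/(-1178) - 7372/(-4232 - 2715)) + 19217) - 9466 = (((-9 - 320)*(-1/1178) - 7372/(-6947)) + 19217) - 9466 = ((-329*(-1/1178) - 7372*(-1/6947)) + 19217) - 9466 = ((329/1178 + 7372/6947) + 19217) - 9466 = (10969779/8183566 + 19217) - 9466 = 157274557601/8183566 - 9466 = 79808921845/8183566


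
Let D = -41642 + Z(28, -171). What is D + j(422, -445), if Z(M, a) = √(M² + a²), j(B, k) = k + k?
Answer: -42532 + 5*√1201 ≈ -42359.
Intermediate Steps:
j(B, k) = 2*k
D = -41642 + 5*√1201 (D = -41642 + √(28² + (-171)²) = -41642 + √(784 + 29241) = -41642 + √30025 = -41642 + 5*√1201 ≈ -41469.)
D + j(422, -445) = (-41642 + 5*√1201) + 2*(-445) = (-41642 + 5*√1201) - 890 = -42532 + 5*√1201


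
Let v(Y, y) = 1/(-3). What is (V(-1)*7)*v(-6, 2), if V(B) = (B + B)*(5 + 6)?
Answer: 154/3 ≈ 51.333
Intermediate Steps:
v(Y, y) = -⅓
V(B) = 22*B (V(B) = (2*B)*11 = 22*B)
(V(-1)*7)*v(-6, 2) = ((22*(-1))*7)*(-⅓) = -22*7*(-⅓) = -154*(-⅓) = 154/3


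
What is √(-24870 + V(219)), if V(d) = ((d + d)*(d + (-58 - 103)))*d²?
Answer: √1218376374 ≈ 34905.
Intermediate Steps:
V(d) = 2*d³*(-161 + d) (V(d) = ((2*d)*(d - 161))*d² = ((2*d)*(-161 + d))*d² = (2*d*(-161 + d))*d² = 2*d³*(-161 + d))
√(-24870 + V(219)) = √(-24870 + 2*219³*(-161 + 219)) = √(-24870 + 2*10503459*58) = √(-24870 + 1218401244) = √1218376374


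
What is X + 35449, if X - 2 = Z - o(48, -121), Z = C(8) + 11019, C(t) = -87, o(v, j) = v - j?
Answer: 46214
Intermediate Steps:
Z = 10932 (Z = -87 + 11019 = 10932)
X = 10765 (X = 2 + (10932 - (48 - 1*(-121))) = 2 + (10932 - (48 + 121)) = 2 + (10932 - 1*169) = 2 + (10932 - 169) = 2 + 10763 = 10765)
X + 35449 = 10765 + 35449 = 46214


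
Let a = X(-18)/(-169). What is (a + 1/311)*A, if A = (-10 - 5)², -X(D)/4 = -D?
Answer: 5076225/52559 ≈ 96.581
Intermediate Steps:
X(D) = 4*D (X(D) = -(-4)*D = 4*D)
A = 225 (A = (-15)² = 225)
a = 72/169 (a = (4*(-18))/(-169) = -72*(-1/169) = 72/169 ≈ 0.42604)
(a + 1/311)*A = (72/169 + 1/311)*225 = (22561/52559)*225 = 5076225/52559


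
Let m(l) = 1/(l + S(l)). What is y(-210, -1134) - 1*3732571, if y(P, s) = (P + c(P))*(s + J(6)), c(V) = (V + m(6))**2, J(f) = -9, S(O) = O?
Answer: -861741503/16 ≈ -5.3859e+7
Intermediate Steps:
m(l) = 1/(2*l) (m(l) = 1/(l + l) = 1/(2*l))
c(V) = (1/12 + V)**2 (c(V) = (V + (1/2)/6)**2 = (V + (1/2)*(1/6))**2 = (V + 1/12)**2 = (1/12 + V)**2)
y(P, s) = (-9 + s)*(P + (1 + 12*P)**2/144) (y(P, s) = (P + (1 + 12*P)**2/144)*(s - 9) = (P + (1 + 12*P)**2/144)*(-9 + s) = (-9 + s)*(P + (1 + 12*P)**2/144))
y(-210, -1134) - 1*3732571 = (-1/16 - 9*(-210)**2 - 21/2*(-210) + (1/144)*(-1134) - 1134*(-210)**2 + (7/6)*(-210)*(-1134)) - 1*3732571 = (-1/16 - 9*44100 + 2205 - 63/8 - 1134*44100 + 277830) - 3732571 = (-1/16 - 396900 + 2205 - 63/8 - 50009400 + 277830) - 3732571 = -802020367/16 - 3732571 = -861741503/16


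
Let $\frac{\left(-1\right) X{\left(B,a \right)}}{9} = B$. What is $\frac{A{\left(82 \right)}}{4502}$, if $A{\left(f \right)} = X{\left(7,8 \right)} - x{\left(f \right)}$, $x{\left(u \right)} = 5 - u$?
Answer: $\frac{7}{2251} \approx 0.0031097$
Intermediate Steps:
$X{\left(B,a \right)} = - 9 B$
$A{\left(f \right)} = -68 + f$ ($A{\left(f \right)} = \left(-9\right) 7 - \left(5 - f\right) = -63 + \left(-5 + f\right) = -68 + f$)
$\frac{A{\left(82 \right)}}{4502} = \frac{-68 + 82}{4502} = 14 \cdot \frac{1}{4502} = \frac{7}{2251}$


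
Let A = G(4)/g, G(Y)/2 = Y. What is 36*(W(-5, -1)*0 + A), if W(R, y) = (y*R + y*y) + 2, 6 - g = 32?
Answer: -144/13 ≈ -11.077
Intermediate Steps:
g = -26 (g = 6 - 1*32 = 6 - 32 = -26)
G(Y) = 2*Y
W(R, y) = 2 + y**2 + R*y (W(R, y) = (R*y + y**2) + 2 = (y**2 + R*y) + 2 = 2 + y**2 + R*y)
A = -4/13 (A = (2*4)/(-26) = 8*(-1/26) = -4/13 ≈ -0.30769)
36*(W(-5, -1)*0 + A) = 36*((2 + (-1)**2 - 5*(-1))*0 - 4/13) = 36*((2 + 1 + 5)*0 - 4/13) = 36*(8*0 - 4/13) = 36*(0 - 4/13) = 36*(-4/13) = -144/13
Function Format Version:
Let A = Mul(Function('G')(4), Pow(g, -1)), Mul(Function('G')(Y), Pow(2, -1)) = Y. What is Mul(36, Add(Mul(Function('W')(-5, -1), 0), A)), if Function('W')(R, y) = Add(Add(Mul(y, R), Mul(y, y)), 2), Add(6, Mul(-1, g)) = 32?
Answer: Rational(-144, 13) ≈ -11.077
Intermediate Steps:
g = -26 (g = Add(6, Mul(-1, 32)) = Add(6, -32) = -26)
Function('G')(Y) = Mul(2, Y)
Function('W')(R, y) = Add(2, Pow(y, 2), Mul(R, y)) (Function('W')(R, y) = Add(Add(Mul(R, y), Pow(y, 2)), 2) = Add(Add(Pow(y, 2), Mul(R, y)), 2) = Add(2, Pow(y, 2), Mul(R, y)))
A = Rational(-4, 13) (A = Mul(Mul(2, 4), Pow(-26, -1)) = Mul(8, Rational(-1, 26)) = Rational(-4, 13) ≈ -0.30769)
Mul(36, Add(Mul(Function('W')(-5, -1), 0), A)) = Mul(36, Add(Mul(Add(2, Pow(-1, 2), Mul(-5, -1)), 0), Rational(-4, 13))) = Mul(36, Add(Mul(Add(2, 1, 5), 0), Rational(-4, 13))) = Mul(36, Add(Mul(8, 0), Rational(-4, 13))) = Mul(36, Add(0, Rational(-4, 13))) = Mul(36, Rational(-4, 13)) = Rational(-144, 13)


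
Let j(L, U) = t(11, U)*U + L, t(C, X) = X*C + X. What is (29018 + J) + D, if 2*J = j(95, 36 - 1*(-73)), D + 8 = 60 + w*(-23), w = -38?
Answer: 202555/2 ≈ 1.0128e+5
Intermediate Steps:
t(C, X) = X + C*X (t(C, X) = C*X + X = X + C*X)
D = 926 (D = -8 + (60 - 38*(-23)) = -8 + (60 + 874) = -8 + 934 = 926)
j(L, U) = L + 12*U² (j(L, U) = (U*(1 + 11))*U + L = (U*12)*U + L = (12*U)*U + L = 12*U² + L = L + 12*U²)
J = 142667/2 (J = (95 + 12*(36 - 1*(-73))²)/2 = (95 + 12*(36 + 73)²)/2 = (95 + 12*109²)/2 = (95 + 12*11881)/2 = (95 + 142572)/2 = (½)*142667 = 142667/2 ≈ 71334.)
(29018 + J) + D = (29018 + 142667/2) + 926 = 200703/2 + 926 = 202555/2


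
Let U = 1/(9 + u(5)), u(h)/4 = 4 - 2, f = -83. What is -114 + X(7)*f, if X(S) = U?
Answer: -2021/17 ≈ -118.88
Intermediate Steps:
u(h) = 8 (u(h) = 4*(4 - 2) = 4*2 = 8)
U = 1/17 (U = 1/(9 + 8) = 1/17 ≈ 0.058824)
X(S) = 1/17
-114 + X(7)*f = -114 + (1/17)*(-83) = -114 - 83/17 = -2021/17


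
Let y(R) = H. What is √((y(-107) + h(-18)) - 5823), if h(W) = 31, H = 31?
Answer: I*√5761 ≈ 75.901*I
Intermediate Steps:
y(R) = 31
√((y(-107) + h(-18)) - 5823) = √((31 + 31) - 5823) = √(62 - 5823) = √(-5761) = I*√5761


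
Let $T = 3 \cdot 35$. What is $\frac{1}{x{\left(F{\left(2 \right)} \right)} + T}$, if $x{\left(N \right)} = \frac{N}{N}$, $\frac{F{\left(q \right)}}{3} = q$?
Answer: $\frac{1}{106} \approx 0.009434$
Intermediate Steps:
$T = 105$
$F{\left(q \right)} = 3 q$
$x{\left(N \right)} = 1$
$\frac{1}{x{\left(F{\left(2 \right)} \right)} + T} = \frac{1}{1 + 105} = \frac{1}{106}$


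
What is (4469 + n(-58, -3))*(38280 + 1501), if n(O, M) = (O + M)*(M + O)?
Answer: 325806390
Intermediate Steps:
n(O, M) = (M + O)² (n(O, M) = (M + O)*(M + O) = (M + O)²)
(4469 + n(-58, -3))*(38280 + 1501) = (4469 + (-3 - 58)²)*(38280 + 1501) = (4469 + (-61)²)*39781 = (4469 + 3721)*39781 = 8190*39781 = 325806390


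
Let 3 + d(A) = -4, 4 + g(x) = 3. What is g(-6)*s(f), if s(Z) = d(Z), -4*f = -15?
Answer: 7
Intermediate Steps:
f = 15/4 (f = -¼*(-15) = 15/4 ≈ 3.7500)
g(x) = -1 (g(x) = -4 + 3 = -1)
d(A) = -7 (d(A) = -3 - 4 = -7)
s(Z) = -7
g(-6)*s(f) = -1*(-7) = 7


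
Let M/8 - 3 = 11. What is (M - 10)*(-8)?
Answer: -816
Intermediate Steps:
M = 112 (M = 24 + 8*11 = 24 + 88 = 112)
(M - 10)*(-8) = (112 - 10)*(-8) = 102*(-8) = -816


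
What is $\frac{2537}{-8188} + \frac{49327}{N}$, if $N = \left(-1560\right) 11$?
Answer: $- \frac{111856099}{35126520} \approx -3.1844$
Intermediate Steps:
$N = -17160$
$\frac{2537}{-8188} + \frac{49327}{N} = \frac{2537}{-8188} + \frac{49327}{-17160} = 2537 \left(- \frac{1}{8188}\right) + 49327 \left(- \frac{1}{17160}\right) = - \frac{2537}{8188} - \frac{49327}{17160} = - \frac{111856099}{35126520}$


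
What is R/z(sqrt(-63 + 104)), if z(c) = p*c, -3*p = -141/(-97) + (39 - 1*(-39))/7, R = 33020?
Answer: -22420580*sqrt(41)/116891 ≈ -1228.2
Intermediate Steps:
p = -2851/679 (p = -(-141/(-97) + (39 - 1*(-39))/7)/3 = -(-141*(-1/97) + (39 + 39)*(1/7))/3 = -(141/97 + 78*(1/7))/3 = -(141/97 + 78/7)/3 = -1/3*8553/679 = -2851/679 ≈ -4.1988)
z(c) = -2851*c/679
R/z(sqrt(-63 + 104)) = 33020/((-2851*sqrt(-63 + 104)/679)) = 33020/((-2851*sqrt(41)/679)) = 33020*(-679*sqrt(41)/116891) = -22420580*sqrt(41)/116891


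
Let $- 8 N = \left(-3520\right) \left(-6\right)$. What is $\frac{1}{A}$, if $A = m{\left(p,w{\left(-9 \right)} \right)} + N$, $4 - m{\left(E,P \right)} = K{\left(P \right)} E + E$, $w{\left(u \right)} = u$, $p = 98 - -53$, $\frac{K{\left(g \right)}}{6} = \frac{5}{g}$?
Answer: $- \frac{3}{6851} \approx -0.00043789$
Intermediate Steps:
$K{\left(g \right)} = \frac{30}{g}$ ($K{\left(g \right)} = 6 \frac{5}{g} = \frac{30}{g}$)
$p = 151$ ($p = 98 + 53 = 151$)
$m{\left(E,P \right)} = 4 - E - \frac{30 E}{P}$ ($m{\left(E,P \right)} = 4 - \left(\frac{30}{P} E + E\right) = 4 - \left(\frac{30 E}{P} + E\right) = 4 - \left(E + \frac{30 E}{P}\right) = 4 - E - \frac{30 E}{P}$)
$N = -2640$ ($N = - \frac{\left(-3520\right) \left(-6\right)}{8} = \left(- \frac{1}{8}\right) 21120 = -2640$)
$A = - \frac{6851}{3}$ ($A = \left(4 - 151 - \frac{4530}{-9}\right) - 2640 = \left(4 - 151 - 4530 \left(- \frac{1}{9}\right)\right) - 2640 = \left(4 - 151 + \frac{1510}{3}\right) - 2640 = \frac{1069}{3} - 2640 = - \frac{6851}{3} \approx -2283.7$)
$\frac{1}{A} = \frac{1}{- \frac{6851}{3}} = - \frac{3}{6851}$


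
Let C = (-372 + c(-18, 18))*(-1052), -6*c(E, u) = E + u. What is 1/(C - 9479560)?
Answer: -1/9088216 ≈ -1.1003e-7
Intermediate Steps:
c(E, u) = -E/6 - u/6 (c(E, u) = -(E + u)/6 = -E/6 - u/6)
C = 391344 (C = (-372 + (-⅙*(-18) - ⅙*18))*(-1052) = (-372 + (3 - 3))*(-1052) = (-372 + 0)*(-1052) = -372*(-1052) = 391344)
1/(C - 9479560) = 1/(391344 - 9479560) = 1/(-9088216) = -1/9088216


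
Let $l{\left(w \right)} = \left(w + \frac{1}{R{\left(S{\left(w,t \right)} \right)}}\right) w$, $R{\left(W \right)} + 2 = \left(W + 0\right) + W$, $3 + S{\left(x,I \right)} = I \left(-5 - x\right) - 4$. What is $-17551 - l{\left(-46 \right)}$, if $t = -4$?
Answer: $- \frac{3382747}{172} \approx -19667.0$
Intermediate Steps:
$S{\left(x,I \right)} = -7 + I \left(-5 - x\right)$ ($S{\left(x,I \right)} = -3 + \left(I \left(-5 - x\right) - 4\right) = -3 + \left(-4 + I \left(-5 - x\right)\right) = -7 + I \left(-5 - x\right)$)
$R{\left(W \right)} = -2 + 2 W$ ($R{\left(W \right)} = -2 + \left(\left(W + 0\right) + W\right) = -2 + \left(W + W\right) = -2 + 2 W$)
$l{\left(w \right)} = w \left(w + \frac{1}{24 + 8 w}\right)$ ($l{\left(w \right)} = \left(w + \frac{1}{-2 + 2 \left(-7 - -20 - - 4 w\right)}\right) w = \left(w + \frac{1}{-2 + 2 \left(-7 + 20 + 4 w\right)}\right) w = \left(w + \frac{1}{-2 + 2 \left(13 + 4 w\right)}\right) w = \left(w + \frac{1}{-2 + \left(26 + 8 w\right)}\right) w = \left(w + \frac{1}{24 + 8 w}\right) w = w \left(w + \frac{1}{24 + 8 w}\right)$)
$-17551 - l{\left(-46 \right)} = -17551 - \frac{1}{8} \left(-46\right) \frac{1}{3 - 46} \left(1 + 8 \left(-46\right) \left(3 - 46\right)\right) = -17551 - \frac{1}{8} \left(-46\right) \frac{1}{-43} \left(1 + 8 \left(-46\right) \left(-43\right)\right) = -17551 - \frac{1}{8} \left(-46\right) \left(- \frac{1}{43}\right) \left(1 + 15824\right) = -17551 - \frac{1}{8} \left(-46\right) \left(- \frac{1}{43}\right) 15825 = -17551 - \frac{363975}{172} = - \frac{3382747}{172}$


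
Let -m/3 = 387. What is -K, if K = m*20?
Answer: 23220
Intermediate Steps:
m = -1161 (m = -3*387 = -1161)
K = -23220 (K = -1161*20 = -23220)
-K = -1*(-23220) = 23220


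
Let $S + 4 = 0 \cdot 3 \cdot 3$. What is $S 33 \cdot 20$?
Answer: $-2640$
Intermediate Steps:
$S = -4$ ($S = -4 + 0 \cdot 3 \cdot 3 = -4 + 0 \cdot 3 = -4 + 0 = -4$)
$S 33 \cdot 20 = \left(-4\right) 33 \cdot 20 = \left(-132\right) 20 = -2640$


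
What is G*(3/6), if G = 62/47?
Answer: 31/47 ≈ 0.65957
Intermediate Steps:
G = 62/47 (G = 62*(1/47) = 62/47 ≈ 1.3191)
G*(3/6) = 62*(3/6)/47 = 62*(3*(1/6))/47 = (62/47)*(1/2) = 31/47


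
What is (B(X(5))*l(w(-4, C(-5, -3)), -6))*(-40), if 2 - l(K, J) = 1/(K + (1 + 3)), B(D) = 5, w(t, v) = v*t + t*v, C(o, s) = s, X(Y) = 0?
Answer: -2750/7 ≈ -392.86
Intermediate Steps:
w(t, v) = 2*t*v (w(t, v) = t*v + t*v = 2*t*v)
l(K, J) = 2 - 1/(4 + K) (l(K, J) = 2 - 1/(K + (1 + 3)) = 2 - 1/(K + 4) = 2 - 1/(4 + K))
(B(X(5))*l(w(-4, C(-5, -3)), -6))*(-40) = (5*((7 + 2*(2*(-4)*(-3)))/(4 + 2*(-4)*(-3))))*(-40) = (5*((7 + 2*24)/(4 + 24)))*(-40) = (5*((7 + 48)/28))*(-40) = (5*((1/28)*55))*(-40) = (5*(55/28))*(-40) = (275/28)*(-40) = -2750/7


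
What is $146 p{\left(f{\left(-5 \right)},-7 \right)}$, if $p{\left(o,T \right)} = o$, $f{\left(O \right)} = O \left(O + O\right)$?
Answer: $7300$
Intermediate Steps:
$f{\left(O \right)} = 2 O^{2}$ ($f{\left(O \right)} = O 2 O = 2 O^{2}$)
$146 p{\left(f{\left(-5 \right)},-7 \right)} = 146 \cdot 2 \left(-5\right)^{2} = 146 \cdot 2 \cdot 25 = 146 \cdot 50 = 7300$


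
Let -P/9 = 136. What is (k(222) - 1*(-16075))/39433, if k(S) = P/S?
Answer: 594571/1459021 ≈ 0.40751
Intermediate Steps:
P = -1224 (P = -9*136 = -1224)
k(S) = -1224/S
(k(222) - 1*(-16075))/39433 = (-1224/222 - 1*(-16075))/39433 = (-1224*1/222 + 16075)*(1/39433) = (-204/37 + 16075)*(1/39433) = (594571/37)*(1/39433) = 594571/1459021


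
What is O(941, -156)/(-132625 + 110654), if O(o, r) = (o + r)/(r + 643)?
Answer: -785/10699877 ≈ -7.3365e-5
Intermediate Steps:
O(o, r) = (o + r)/(643 + r)
O(941, -156)/(-132625 + 110654) = ((941 - 156)/(643 - 156))/(-132625 + 110654) = (785/487)/(-21971) = ((1/487)*785)*(-1/21971) = (785/487)*(-1/21971) = -785/10699877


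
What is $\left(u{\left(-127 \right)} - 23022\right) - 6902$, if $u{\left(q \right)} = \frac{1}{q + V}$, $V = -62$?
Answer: $- \frac{5655637}{189} \approx -29924.0$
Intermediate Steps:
$u{\left(q \right)} = \frac{1}{-62 + q}$ ($u{\left(q \right)} = \frac{1}{q - 62} = \frac{1}{-62 + q}$)
$\left(u{\left(-127 \right)} - 23022\right) - 6902 = \left(\frac{1}{-62 - 127} - 23022\right) - 6902 = \left(\frac{1}{-189} - 23022\right) - 6902 = \left(- \frac{1}{189} - 23022\right) - 6902 = - \frac{4351159}{189} - 6902 = - \frac{5655637}{189}$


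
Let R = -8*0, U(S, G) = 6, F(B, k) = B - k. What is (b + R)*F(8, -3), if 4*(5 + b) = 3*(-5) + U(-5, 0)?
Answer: -319/4 ≈ -79.750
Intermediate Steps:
R = 0
b = -29/4 (b = -5 + (3*(-5) + 6)/4 = -5 + (-15 + 6)/4 = -5 + (¼)*(-9) = -5 - 9/4 = -29/4 ≈ -7.2500)
(b + R)*F(8, -3) = (-29/4 + 0)*(8 - 1*(-3)) = -29*(8 + 3)/4 = -29/4*11 = -319/4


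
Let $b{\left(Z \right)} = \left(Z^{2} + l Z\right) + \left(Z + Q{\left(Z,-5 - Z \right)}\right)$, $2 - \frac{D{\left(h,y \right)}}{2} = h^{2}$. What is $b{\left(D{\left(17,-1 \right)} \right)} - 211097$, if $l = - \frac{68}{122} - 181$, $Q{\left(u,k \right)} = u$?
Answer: $\frac{13508141}{61} \approx 2.2145 \cdot 10^{5}$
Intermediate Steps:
$l = - \frac{11075}{61}$ ($l = \left(-68\right) \frac{1}{122} - 181 = - \frac{34}{61} - 181 = - \frac{11075}{61} \approx -181.56$)
$D{\left(h,y \right)} = 4 - 2 h^{2}$
$b{\left(Z \right)} = Z^{2} - \frac{10953 Z}{61}$ ($b{\left(Z \right)} = \left(Z^{2} - \frac{11075 Z}{61}\right) + \left(Z + Z\right) = \left(Z^{2} - \frac{11075 Z}{61}\right) + 2 Z = Z^{2} - \frac{10953 Z}{61}$)
$b{\left(D{\left(17,-1 \right)} \right)} - 211097 = \frac{\left(4 - 2 \cdot 17^{2}\right) \left(-10953 + 61 \left(4 - 2 \cdot 17^{2}\right)\right)}{61} - 211097 = \frac{\left(4 - 578\right) \left(-10953 + 61 \left(4 - 578\right)\right)}{61} - 211097 = \frac{1}{61} \left(-574\right) \left(-10953 + 61 \left(-574\right)\right) - 211097 = \frac{1}{61} \left(-574\right) \left(-10953 - 35014\right) - 211097 = \frac{1}{61} \left(-574\right) \left(-45967\right) - 211097 = \frac{26385058}{61} - 211097 = \frac{13508141}{61}$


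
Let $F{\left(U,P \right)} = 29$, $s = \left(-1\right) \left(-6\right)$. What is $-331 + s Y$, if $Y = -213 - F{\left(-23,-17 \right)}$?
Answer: $-1783$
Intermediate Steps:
$s = 6$
$Y = -242$ ($Y = -213 - 29 = -242$)
$-331 + s Y = -331 + 6 \left(-242\right) = -331 - 1452 = -1783$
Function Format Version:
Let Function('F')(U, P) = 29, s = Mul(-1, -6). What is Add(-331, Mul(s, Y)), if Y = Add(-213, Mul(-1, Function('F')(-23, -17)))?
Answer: -1783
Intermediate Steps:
s = 6
Y = -242 (Y = Add(-213, Mul(-1, 29)) = Add(-213, -29) = -242)
Add(-331, Mul(s, Y)) = Add(-331, Mul(6, -242)) = Add(-331, -1452) = -1783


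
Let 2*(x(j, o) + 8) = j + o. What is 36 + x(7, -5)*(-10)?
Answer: 106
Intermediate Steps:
x(j, o) = -8 + j/2 + o/2 (x(j, o) = -8 + (j + o)/2 = -8 + (j/2 + o/2) = -8 + j/2 + o/2)
36 + x(7, -5)*(-10) = 36 + (-8 + (½)*7 + (½)*(-5))*(-10) = 36 + (-8 + 7/2 - 5/2)*(-10) = 36 - 7*(-10) = 36 + 70 = 106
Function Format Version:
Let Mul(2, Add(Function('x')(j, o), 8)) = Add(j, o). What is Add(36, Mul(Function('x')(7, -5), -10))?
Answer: 106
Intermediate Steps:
Function('x')(j, o) = Add(-8, Mul(Rational(1, 2), j), Mul(Rational(1, 2), o)) (Function('x')(j, o) = Add(-8, Mul(Rational(1, 2), Add(j, o))) = Add(-8, Add(Mul(Rational(1, 2), j), Mul(Rational(1, 2), o))) = Add(-8, Mul(Rational(1, 2), j), Mul(Rational(1, 2), o)))
Add(36, Mul(Function('x')(7, -5), -10)) = Add(36, Mul(Add(-8, Mul(Rational(1, 2), 7), Mul(Rational(1, 2), -5)), -10)) = Add(36, Mul(Add(-8, Rational(7, 2), Rational(-5, 2)), -10)) = Add(36, Mul(-7, -10)) = Add(36, 70) = 106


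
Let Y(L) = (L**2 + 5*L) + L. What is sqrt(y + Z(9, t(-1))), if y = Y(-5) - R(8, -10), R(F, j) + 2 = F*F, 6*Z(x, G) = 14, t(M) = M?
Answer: I*sqrt(582)/3 ≈ 8.0416*I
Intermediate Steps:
Z(x, G) = 7/3 (Z(x, G) = (1/6)*14 = 7/3)
R(F, j) = -2 + F**2 (R(F, j) = -2 + F*F = -2 + F**2)
Y(L) = L**2 + 6*L
y = -67 (y = -5*(6 - 5) - (-2 + 8**2) = -5*1 - (-2 + 64) = -5 - 1*62 = -5 - 62 = -67)
sqrt(y + Z(9, t(-1))) = sqrt(-67 + 7/3) = sqrt(-194/3) = I*sqrt(582)/3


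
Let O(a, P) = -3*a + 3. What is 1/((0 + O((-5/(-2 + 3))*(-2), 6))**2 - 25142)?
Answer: -1/24413 ≈ -4.0962e-5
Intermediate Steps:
O(a, P) = 3 - 3*a
1/((0 + O((-5/(-2 + 3))*(-2), 6))**2 - 25142) = 1/((0 + (3 - 3*-5/(-2 + 3)*(-2)))**2 - 25142) = 1/((0 + (3 - 3*-5/1*(-2)))**2 - 25142) = 1/((0 + (3 - 3*1*(-5)*(-2)))**2 - 25142) = 1/((0 + (3 - (-15)*(-2)))**2 - 25142) = 1/((0 + (3 - 3*10))**2 - 25142) = 1/((0 + (3 - 30))**2 - 25142) = 1/((0 - 27)**2 - 25142) = 1/((-27)**2 - 25142) = 1/(729 - 25142) = 1/(-24413) = -1/24413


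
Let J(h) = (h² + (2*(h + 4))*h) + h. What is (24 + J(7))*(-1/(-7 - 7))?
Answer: 117/7 ≈ 16.714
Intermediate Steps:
J(h) = h + h² + h*(8 + 2*h) (J(h) = (h² + (2*(4 + h))*h) + h = (h² + (8 + 2*h)*h) + h = (h² + h*(8 + 2*h)) + h = h + h² + h*(8 + 2*h))
(24 + J(7))*(-1/(-7 - 7)) = (24 + 3*7*(3 + 7))*(-1/(-7 - 7)) = (24 + 3*7*10)*(-1/(-14)) = (24 + 210)*(-1*(-1/14)) = 234*(1/14) = 117/7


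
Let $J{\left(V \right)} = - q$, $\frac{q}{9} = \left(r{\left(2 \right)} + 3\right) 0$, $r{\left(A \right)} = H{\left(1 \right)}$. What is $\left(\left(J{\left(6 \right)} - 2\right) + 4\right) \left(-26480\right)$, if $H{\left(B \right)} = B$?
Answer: $-52960$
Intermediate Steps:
$r{\left(A \right)} = 1$
$q = 0$ ($q = 9 \left(1 + 3\right) 0 = 9 \cdot 4 \cdot 0 = 9 \cdot 0 = 0$)
$J{\left(V \right)} = 0$ ($J{\left(V \right)} = \left(-1\right) 0 = 0$)
$\left(\left(J{\left(6 \right)} - 2\right) + 4\right) \left(-26480\right) = \left(\left(0 - 2\right) + 4\right) \left(-26480\right) = \left(-2 + 4\right) \left(-26480\right) = 2 \left(-26480\right) = -52960$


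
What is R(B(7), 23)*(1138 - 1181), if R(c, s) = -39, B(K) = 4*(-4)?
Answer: 1677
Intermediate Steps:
B(K) = -16
R(B(7), 23)*(1138 - 1181) = -39*(1138 - 1181) = -39*(-43) = 1677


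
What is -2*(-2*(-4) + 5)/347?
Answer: -26/347 ≈ -0.074928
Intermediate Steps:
-2*(-2*(-4) + 5)/347 = -2*(8 + 5)*(1/347) = -2*13*(1/347) = -26*1/347 = -26/347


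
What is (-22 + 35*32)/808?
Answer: 549/404 ≈ 1.3589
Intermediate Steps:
(-22 + 35*32)/808 = (-22 + 1120)*(1/808) = 1098*(1/808) = 549/404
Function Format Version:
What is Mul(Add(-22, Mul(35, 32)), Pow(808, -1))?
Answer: Rational(549, 404) ≈ 1.3589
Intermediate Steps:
Mul(Add(-22, Mul(35, 32)), Pow(808, -1)) = Mul(Add(-22, 1120), Rational(1, 808)) = Mul(1098, Rational(1, 808)) = Rational(549, 404)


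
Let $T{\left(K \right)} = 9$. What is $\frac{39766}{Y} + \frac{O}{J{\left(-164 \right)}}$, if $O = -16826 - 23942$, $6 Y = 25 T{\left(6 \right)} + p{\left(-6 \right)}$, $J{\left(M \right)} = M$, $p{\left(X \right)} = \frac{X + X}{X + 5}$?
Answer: $\frac{4065980}{3239} \approx 1255.3$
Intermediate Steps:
$p{\left(X \right)} = \frac{2 X}{5 + X}$
$Y = \frac{79}{2}$ ($Y = \frac{25 \cdot 9 + 2 \left(-6\right) \frac{1}{5 - 6}}{6} = \frac{225 + 2 \left(-6\right) \frac{1}{-1}}{6} = \frac{225 + 2 \left(-6\right) \left(-1\right)}{6} = \frac{225 + 12}{6} = \frac{1}{6} \cdot 237 = \frac{79}{2} \approx 39.5$)
$O = -40768$
$\frac{39766}{Y} + \frac{O}{J{\left(-164 \right)}} = \frac{39766}{\frac{79}{2}} - \frac{40768}{-164} = 39766 \cdot \frac{2}{79} - - \frac{10192}{41} = \frac{79532}{79} + \frac{10192}{41} = \frac{4065980}{3239}$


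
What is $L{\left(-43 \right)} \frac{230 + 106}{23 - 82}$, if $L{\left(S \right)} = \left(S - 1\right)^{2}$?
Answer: $- \frac{650496}{59} \approx -11025.0$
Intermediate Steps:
$L{\left(S \right)} = \left(-1 + S\right)^{2}$
$L{\left(-43 \right)} \frac{230 + 106}{23 - 82} = \left(-1 - 43\right)^{2} \frac{230 + 106}{23 - 82} = \left(-44\right)^{2} \frac{336}{-59} = 1936 \cdot 336 \left(- \frac{1}{59}\right) = 1936 \left(- \frac{336}{59}\right) = - \frac{650496}{59}$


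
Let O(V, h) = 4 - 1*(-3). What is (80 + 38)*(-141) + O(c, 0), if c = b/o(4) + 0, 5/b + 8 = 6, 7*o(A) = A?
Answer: -16631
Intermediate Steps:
o(A) = A/7
b = -5/2 (b = 5/(-8 + 6) = 5/(-2) = 5*(-1/2) = -5/2 ≈ -2.5000)
c = -35/8 (c = -5/(2*((1/7)*4)) + 0 = -5/(2*4/7) + 0 = -5/2*7/4 + 0 = -35/8 + 0 = -35/8 ≈ -4.3750)
O(V, h) = 7 (O(V, h) = 4 + 3 = 7)
(80 + 38)*(-141) + O(c, 0) = (80 + 38)*(-141) + 7 = 118*(-141) + 7 = -16638 + 7 = -16631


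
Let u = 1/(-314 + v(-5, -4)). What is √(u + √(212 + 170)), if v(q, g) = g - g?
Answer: √(-314 + 98596*√382)/314 ≈ 4.4206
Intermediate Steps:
v(q, g) = 0
u = -1/314 (u = 1/(-314 + 0) = 1/(-314) = -1/314 ≈ -0.0031847)
√(u + √(212 + 170)) = √(-1/314 + √(212 + 170)) = √(-1/314 + √382)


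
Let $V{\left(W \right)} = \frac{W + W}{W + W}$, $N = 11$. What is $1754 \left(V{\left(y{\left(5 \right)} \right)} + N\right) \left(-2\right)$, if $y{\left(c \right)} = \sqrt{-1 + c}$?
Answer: $-42096$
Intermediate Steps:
$V{\left(W \right)} = 1$ ($V{\left(W \right)} = \frac{2 W}{2 W} = 2 W \frac{1}{2 W} = 1$)
$1754 \left(V{\left(y{\left(5 \right)} \right)} + N\right) \left(-2\right) = 1754 \left(1 + 11\right) \left(-2\right) = 1754 \cdot 12 \left(-2\right) = 1754 \left(-24\right) = -42096$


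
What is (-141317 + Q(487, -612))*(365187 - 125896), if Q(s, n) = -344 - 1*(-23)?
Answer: -33892698658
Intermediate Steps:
Q(s, n) = -321 (Q(s, n) = -344 + 23 = -321)
(-141317 + Q(487, -612))*(365187 - 125896) = (-141317 - 321)*(365187 - 125896) = -141638*239291 = -33892698658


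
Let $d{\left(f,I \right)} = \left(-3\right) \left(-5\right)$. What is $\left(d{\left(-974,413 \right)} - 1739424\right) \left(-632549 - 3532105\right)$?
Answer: $7244036649486$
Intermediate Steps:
$d{\left(f,I \right)} = 15$
$\left(d{\left(-974,413 \right)} - 1739424\right) \left(-632549 - 3532105\right) = \left(15 - 1739424\right) \left(-632549 - 3532105\right) = \left(-1739409\right) \left(-4164654\right) = 7244036649486$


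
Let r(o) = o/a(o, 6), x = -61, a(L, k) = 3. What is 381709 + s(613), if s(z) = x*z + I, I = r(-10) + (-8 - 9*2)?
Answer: 1032860/3 ≈ 3.4429e+5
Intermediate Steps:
r(o) = o/3
I = -88/3 (I = (⅓)*(-10) + (-8 - 9*2) = -10/3 + (-8 - 18) = -10/3 - 26 = -88/3 ≈ -29.333)
s(z) = -88/3 - 61*z (s(z) = -61*z - 88/3 = -88/3 - 61*z)
381709 + s(613) = 381709 + (-88/3 - 61*613) = 381709 + (-88/3 - 37393) = 381709 - 112267/3 = 1032860/3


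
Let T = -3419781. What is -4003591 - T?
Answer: -583810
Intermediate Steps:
-4003591 - T = -4003591 - 1*(-3419781) = -4003591 + 3419781 = -583810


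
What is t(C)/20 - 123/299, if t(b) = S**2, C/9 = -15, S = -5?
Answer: 1003/1196 ≈ 0.83863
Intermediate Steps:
C = -135 (C = 9*(-15) = -135)
t(b) = 25 (t(b) = (-5)**2 = 25)
t(C)/20 - 123/299 = 25/20 - 123/299 = 25*(1/20) - 123*1/299 = 5/4 - 123/299 = 1003/1196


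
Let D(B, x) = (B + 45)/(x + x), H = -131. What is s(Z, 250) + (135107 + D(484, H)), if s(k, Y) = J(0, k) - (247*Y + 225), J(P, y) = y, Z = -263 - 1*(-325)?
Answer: 19176299/262 ≈ 73192.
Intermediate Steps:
Z = 62 (Z = -263 + 325 = 62)
D(B, x) = (45 + B)/(2*x) (D(B, x) = (45 + B)/((2*x)) = (45 + B)*(1/(2*x)) = (45 + B)/(2*x))
s(k, Y) = -225 + k - 247*Y (s(k, Y) = k - (247*Y + 225) = k - (225 + 247*Y) = k + (-225 - 247*Y) = -225 + k - 247*Y)
s(Z, 250) + (135107 + D(484, H)) = (-225 + 62 - 247*250) + (135107 + (½)*(45 + 484)/(-131)) = (-225 + 62 - 61750) + (135107 + (½)*(-1/131)*529) = -61913 + (135107 - 529/262) = -61913 + 35397505/262 = 19176299/262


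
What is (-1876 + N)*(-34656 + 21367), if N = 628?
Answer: 16584672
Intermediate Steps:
(-1876 + N)*(-34656 + 21367) = (-1876 + 628)*(-34656 + 21367) = -1248*(-13289) = 16584672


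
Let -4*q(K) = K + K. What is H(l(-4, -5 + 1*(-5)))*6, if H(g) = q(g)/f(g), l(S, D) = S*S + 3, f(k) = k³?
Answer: -3/361 ≈ -0.0083102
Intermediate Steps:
l(S, D) = 3 + S² (l(S, D) = S² + 3 = 3 + S²)
q(K) = -K/2 (q(K) = -(K + K)/4 = -K/2)
H(g) = -1/(2*g²) (H(g) = (-g/2)/(g³) = (-g/2)/g³ = -1/(2*g²))
H(l(-4, -5 + 1*(-5)))*6 = -1/(2*(3 + (-4)²)²)*6 = -1/(2*(3 + 16)²)*6 = -½/19²*6 = -½*1/361*6 = -1/722*6 = -3/361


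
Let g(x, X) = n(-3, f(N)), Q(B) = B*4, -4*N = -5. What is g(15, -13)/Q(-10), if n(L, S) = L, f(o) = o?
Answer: 3/40 ≈ 0.075000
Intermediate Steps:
N = 5/4 (N = -¼*(-5) = 5/4 ≈ 1.2500)
Q(B) = 4*B
g(x, X) = -3
g(15, -13)/Q(-10) = -3/(4*(-10)) = -3/(-40) = -3*(-1/40) = 3/40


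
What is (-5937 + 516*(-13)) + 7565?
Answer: -5080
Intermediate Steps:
(-5937 + 516*(-13)) + 7565 = (-5937 - 6708) + 7565 = -12645 + 7565 = -5080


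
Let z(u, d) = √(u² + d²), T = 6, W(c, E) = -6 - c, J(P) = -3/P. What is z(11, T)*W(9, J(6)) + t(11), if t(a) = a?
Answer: 11 - 15*√157 ≈ -176.95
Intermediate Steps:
z(u, d) = √(d² + u²)
z(11, T)*W(9, J(6)) + t(11) = √(6² + 11²)*(-6 - 1*9) + 11 = √(36 + 121)*(-6 - 9) + 11 = √157*(-15) + 11 = -15*√157 + 11 = 11 - 15*√157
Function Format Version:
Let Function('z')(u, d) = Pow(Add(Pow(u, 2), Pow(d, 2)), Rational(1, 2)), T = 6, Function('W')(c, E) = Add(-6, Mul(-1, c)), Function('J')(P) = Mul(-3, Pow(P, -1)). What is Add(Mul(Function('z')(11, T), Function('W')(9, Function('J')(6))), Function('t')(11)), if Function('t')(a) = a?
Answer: Add(11, Mul(-15, Pow(157, Rational(1, 2)))) ≈ -176.95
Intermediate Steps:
Function('z')(u, d) = Pow(Add(Pow(d, 2), Pow(u, 2)), Rational(1, 2))
Add(Mul(Function('z')(11, T), Function('W')(9, Function('J')(6))), Function('t')(11)) = Add(Mul(Pow(Add(Pow(6, 2), Pow(11, 2)), Rational(1, 2)), Add(-6, Mul(-1, 9))), 11) = Add(Mul(Pow(Add(36, 121), Rational(1, 2)), Add(-6, -9)), 11) = Add(Mul(Pow(157, Rational(1, 2)), -15), 11) = Add(Mul(-15, Pow(157, Rational(1, 2))), 11) = Add(11, Mul(-15, Pow(157, Rational(1, 2))))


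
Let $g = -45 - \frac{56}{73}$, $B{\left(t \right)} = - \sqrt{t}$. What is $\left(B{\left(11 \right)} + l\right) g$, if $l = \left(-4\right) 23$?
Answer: $\frac{307372}{73} + \frac{3341 \sqrt{11}}{73} \approx 4362.4$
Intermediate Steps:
$l = -92$
$g = - \frac{3341}{73}$ ($g = -45 - 56 \cdot \frac{1}{73} = -45 - \frac{56}{73} = - \frac{3341}{73} \approx -45.767$)
$\left(B{\left(11 \right)} + l\right) g = \left(- \sqrt{11} - 92\right) \left(- \frac{3341}{73}\right) = \left(-92 - \sqrt{11}\right) \left(- \frac{3341}{73}\right) = \frac{307372}{73} + \frac{3341 \sqrt{11}}{73}$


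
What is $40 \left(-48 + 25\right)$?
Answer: $-920$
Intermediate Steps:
$40 \left(-48 + 25\right) = 40 \left(-23\right) = -920$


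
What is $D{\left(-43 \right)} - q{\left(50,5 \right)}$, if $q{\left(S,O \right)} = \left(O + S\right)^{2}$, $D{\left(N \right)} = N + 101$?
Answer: $-2967$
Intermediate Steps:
$D{\left(N \right)} = 101 + N$
$D{\left(-43 \right)} - q{\left(50,5 \right)} = \left(101 - 43\right) - \left(5 + 50\right)^{2} = 58 - 55^{2} = 58 - 3025 = -2967$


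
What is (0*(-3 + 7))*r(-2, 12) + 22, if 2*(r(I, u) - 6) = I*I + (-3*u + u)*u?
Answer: 22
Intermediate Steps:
r(I, u) = 6 + I**2/2 - u**2 (r(I, u) = 6 + (I*I + (-3*u + u)*u)/2 = 6 + (I**2 + (-2*u)*u)/2 = 6 + (I**2 - 2*u**2)/2 = 6 + (I**2/2 - u**2) = 6 + I**2/2 - u**2)
(0*(-3 + 7))*r(-2, 12) + 22 = (0*(-3 + 7))*(6 + (1/2)*(-2)**2 - 1*12**2) + 22 = (0*4)*(6 + (1/2)*4 - 1*144) + 22 = 0*(6 + 2 - 144) + 22 = 0*(-136) + 22 = 0 + 22 = 22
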